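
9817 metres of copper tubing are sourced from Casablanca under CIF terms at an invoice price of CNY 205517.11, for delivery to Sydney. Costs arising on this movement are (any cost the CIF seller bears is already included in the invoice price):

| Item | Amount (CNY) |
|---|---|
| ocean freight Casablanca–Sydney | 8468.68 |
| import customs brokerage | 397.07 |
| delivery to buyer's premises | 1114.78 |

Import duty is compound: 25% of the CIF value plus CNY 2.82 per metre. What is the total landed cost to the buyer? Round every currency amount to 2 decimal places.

Total landed cost: CNY 286092.18

CIF: the seller pays costs through ocean freight and marine insurance to the destination port.
Already in the invoice (seller's account under CIF): freight — exclude.
The CIF price already equals the CIF value: 205517.11
Ad valorem component: 205517.11 × 25% = 51379.28
Specific component: 9817 × 2.82 = 27683.94
Import duty = 51379.28 + 27683.94 = 79063.22
Buyer bears: brokerage 397.07 + delivery 1114.78 + duty 79063.22 = 80575.07
Landed cost = invoice 205517.11 + 80575.07 = 286092.18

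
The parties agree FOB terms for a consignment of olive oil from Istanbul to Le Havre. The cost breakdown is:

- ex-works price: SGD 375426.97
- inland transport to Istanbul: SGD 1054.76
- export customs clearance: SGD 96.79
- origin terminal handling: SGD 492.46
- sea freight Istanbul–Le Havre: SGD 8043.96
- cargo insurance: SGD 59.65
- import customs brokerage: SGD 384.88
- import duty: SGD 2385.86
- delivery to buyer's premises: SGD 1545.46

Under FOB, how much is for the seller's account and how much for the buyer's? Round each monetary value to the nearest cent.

FOB: the seller bears costs until goods are on board at the origin port; the buyer bears freight, insurance and all costs thereafter.
Seller's account: goods 375426.97 + inland to port 1054.76 + export clearance 96.79 + origin terminal 492.46 = 377070.98
Buyer's account: freight 8043.96 + insurance 59.65 + brokerage 384.88 + duty 2385.86 + delivery 1545.46 = 12419.81

Seller: SGD 377070.98; buyer: SGD 12419.81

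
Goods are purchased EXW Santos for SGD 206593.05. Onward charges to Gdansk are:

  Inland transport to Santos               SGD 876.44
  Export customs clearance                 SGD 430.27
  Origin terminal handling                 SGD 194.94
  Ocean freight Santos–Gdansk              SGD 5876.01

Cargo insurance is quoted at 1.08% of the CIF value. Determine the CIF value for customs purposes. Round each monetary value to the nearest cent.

Let C be the CIF value. C = EXW price + pre-shipment costs + freight + 1.08% × C
C − 1.08% × C = 206593.05 + 876.44 + 430.27 + 194.94 + 5876.01
0.9892 × C = 213970.71
C = 213970.71 / 0.9892 = 216306.82
Insurance premium = 1.08% × 216306.82 = 2336.11

CIF value: SGD 216306.82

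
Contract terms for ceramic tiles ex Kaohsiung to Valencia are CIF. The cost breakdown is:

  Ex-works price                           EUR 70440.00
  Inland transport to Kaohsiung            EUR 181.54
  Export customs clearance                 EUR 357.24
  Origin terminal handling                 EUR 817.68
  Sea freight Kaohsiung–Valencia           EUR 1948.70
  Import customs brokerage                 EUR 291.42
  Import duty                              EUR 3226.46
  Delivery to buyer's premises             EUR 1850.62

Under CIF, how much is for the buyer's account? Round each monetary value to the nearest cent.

Buyer's account: EUR 5368.50

CIF: the seller pays costs through ocean freight and marine insurance to the destination port.
Seller's account: goods 70440.00 + inland to port 181.54 + export clearance 357.24 + origin terminal 817.68 + freight 1948.70 = 73745.16
Buyer's account: brokerage 291.42 + duty 3226.46 + delivery 1850.62 = 5368.50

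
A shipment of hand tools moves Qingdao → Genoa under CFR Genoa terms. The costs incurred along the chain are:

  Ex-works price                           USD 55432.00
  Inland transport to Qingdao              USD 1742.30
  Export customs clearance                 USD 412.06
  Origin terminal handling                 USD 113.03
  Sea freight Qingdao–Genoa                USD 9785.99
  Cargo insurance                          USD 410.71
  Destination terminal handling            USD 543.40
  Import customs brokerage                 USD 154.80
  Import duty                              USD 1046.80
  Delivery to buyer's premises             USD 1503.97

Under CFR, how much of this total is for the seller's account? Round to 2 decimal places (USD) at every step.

CFR: the seller pays costs through ocean freight to the destination port, but not insurance.
Seller's account: goods 55432.00 + inland to port 1742.30 + export clearance 412.06 + origin terminal 113.03 + freight 9785.99 = 67485.38
Buyer's account: insurance 410.71 + destination terminal 543.40 + brokerage 154.80 + duty 1046.80 + delivery 1503.97 = 3659.68

Seller's account: USD 67485.38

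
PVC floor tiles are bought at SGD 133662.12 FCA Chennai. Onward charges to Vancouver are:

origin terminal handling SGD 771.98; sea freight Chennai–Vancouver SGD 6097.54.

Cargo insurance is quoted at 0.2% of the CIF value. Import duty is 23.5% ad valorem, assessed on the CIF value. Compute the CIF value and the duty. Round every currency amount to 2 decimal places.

CIF value: SGD 140813.27; import duty: SGD 33091.12

Let C be the CIF value. C = FCA price + pre-shipment costs + freight + 0.2% × C
C − 0.2% × C = 133662.12 + 771.98 + 6097.54
0.998 × C = 140531.64
C = 140531.64 / 0.998 = 140813.27
Insurance premium = 0.2% × 140813.27 = 281.63
Import duty = 140813.27 × 23.5% = 33091.12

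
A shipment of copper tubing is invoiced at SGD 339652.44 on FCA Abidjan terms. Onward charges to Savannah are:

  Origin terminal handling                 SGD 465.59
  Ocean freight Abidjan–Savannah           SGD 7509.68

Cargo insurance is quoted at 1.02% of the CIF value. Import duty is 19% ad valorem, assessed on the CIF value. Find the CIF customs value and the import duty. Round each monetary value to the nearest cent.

Let C be the CIF value. C = FCA price + pre-shipment costs + freight + 1.02% × C
C − 1.02% × C = 339652.44 + 465.59 + 7509.68
0.9898 × C = 347627.71
C = 347627.71 / 0.9898 = 351210.05
Insurance premium = 1.02% × 351210.05 = 3582.34
Import duty = 351210.05 × 19% = 66729.91

CIF value: SGD 351210.05; import duty: SGD 66729.91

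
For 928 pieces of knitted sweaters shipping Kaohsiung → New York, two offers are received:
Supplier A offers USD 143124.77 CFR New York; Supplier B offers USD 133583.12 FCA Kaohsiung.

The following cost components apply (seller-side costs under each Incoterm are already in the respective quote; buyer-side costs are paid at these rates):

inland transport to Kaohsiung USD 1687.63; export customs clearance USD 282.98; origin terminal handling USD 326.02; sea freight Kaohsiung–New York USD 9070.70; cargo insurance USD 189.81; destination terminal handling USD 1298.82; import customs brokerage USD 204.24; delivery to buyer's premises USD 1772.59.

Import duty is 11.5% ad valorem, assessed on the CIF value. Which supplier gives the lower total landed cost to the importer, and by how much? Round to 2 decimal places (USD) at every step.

Supplier A (CFR):
CIF value = CFR price + insurance = 143124.77 + 189.81 = 143314.58
Import duty = 143314.58 × 11.5% = 16481.18
Buyer bears (A): 189.81 + 1298.82 + 204.24 + 1772.59 = 3465.46
Landed cost (A) = invoice 143124.77 + 3465.46 + duty 16481.18 = 163071.41
Supplier B (FCA):
CIF value = FCA price + origin terminal + freight + insurance = 133583.12 + 326.02 + 9070.70 + 189.81 = 143169.65
Import duty = 143169.65 × 11.5% = 16464.51
Buyer bears (B): 326.02 + 9070.70 + 189.81 + 1298.82 + 204.24 + 1772.59 = 12862.18
Landed cost (B) = invoice 133583.12 + 12862.18 + duty 16464.51 = 162909.81
Difference = |163071.41 − 162909.81| = 161.60

Supplier B is cheaper by USD 161.60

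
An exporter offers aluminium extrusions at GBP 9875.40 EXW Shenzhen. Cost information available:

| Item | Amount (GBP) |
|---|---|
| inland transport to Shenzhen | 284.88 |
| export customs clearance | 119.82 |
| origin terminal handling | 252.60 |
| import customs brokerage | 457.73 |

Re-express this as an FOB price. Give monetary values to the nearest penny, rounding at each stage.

FOB price: GBP 10532.70

Not relevant to the conversion: brokerage — on the buyer under both terms; not part of either seller's price.
From EXW to FOB, the seller additionally bears: inland to port, export clearance, origin terminal.
FOB price = 9875.40 + 284.88 + 119.82 + 252.60 = 10532.70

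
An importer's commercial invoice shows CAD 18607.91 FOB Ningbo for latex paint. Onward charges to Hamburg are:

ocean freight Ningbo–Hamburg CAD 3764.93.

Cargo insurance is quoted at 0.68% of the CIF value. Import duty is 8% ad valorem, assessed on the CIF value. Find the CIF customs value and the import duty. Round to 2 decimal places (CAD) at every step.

CIF value: CAD 22526.02; import duty: CAD 1802.08

Let C be the CIF value. C = FOB price + freight + 0.68% × C
C − 0.68% × C = 18607.91 + 3764.93
0.9932 × C = 22372.84
C = 22372.84 / 0.9932 = 22526.02
Insurance premium = 0.68% × 22526.02 = 153.18
Import duty = 22526.02 × 8% = 1802.08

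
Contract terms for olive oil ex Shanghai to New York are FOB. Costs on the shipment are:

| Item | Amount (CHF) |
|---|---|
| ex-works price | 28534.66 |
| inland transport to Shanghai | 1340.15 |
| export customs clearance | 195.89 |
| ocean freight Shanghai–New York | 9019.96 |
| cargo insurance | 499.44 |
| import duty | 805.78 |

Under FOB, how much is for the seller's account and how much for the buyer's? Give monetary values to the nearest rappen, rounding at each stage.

FOB: the seller bears costs until goods are on board at the origin port; the buyer bears freight, insurance and all costs thereafter.
Seller's account: goods 28534.66 + inland to port 1340.15 + export clearance 195.89 = 30070.70
Buyer's account: freight 9019.96 + insurance 499.44 + duty 805.78 = 10325.18

Seller: CHF 30070.70; buyer: CHF 10325.18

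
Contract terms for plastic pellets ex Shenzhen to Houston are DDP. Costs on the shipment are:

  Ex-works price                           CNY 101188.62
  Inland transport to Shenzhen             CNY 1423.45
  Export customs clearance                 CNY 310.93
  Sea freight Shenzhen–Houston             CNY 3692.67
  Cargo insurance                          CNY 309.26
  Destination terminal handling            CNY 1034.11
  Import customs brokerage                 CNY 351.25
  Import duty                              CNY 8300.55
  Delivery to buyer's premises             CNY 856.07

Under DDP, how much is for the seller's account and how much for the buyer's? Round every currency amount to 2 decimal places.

Seller: CNY 117466.91; buyer: CNY 0.00

DDP: the seller bears all costs including import duty.
Seller's account: goods 101188.62 + inland to port 1423.45 + export clearance 310.93 + freight 3692.67 + insurance 309.26 + destination terminal 1034.11 + brokerage 351.25 + duty 8300.55 + delivery 856.07 = 117466.91
Buyer's account: 0.00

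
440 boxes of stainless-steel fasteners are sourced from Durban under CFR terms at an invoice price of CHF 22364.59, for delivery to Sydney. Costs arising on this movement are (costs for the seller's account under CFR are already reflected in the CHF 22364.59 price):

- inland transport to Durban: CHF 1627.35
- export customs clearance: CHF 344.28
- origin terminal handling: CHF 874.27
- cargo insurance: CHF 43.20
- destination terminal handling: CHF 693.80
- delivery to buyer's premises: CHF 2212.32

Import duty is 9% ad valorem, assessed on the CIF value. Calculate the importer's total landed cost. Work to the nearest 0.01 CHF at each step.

Total landed cost: CHF 27330.61

CFR: the seller pays costs through ocean freight to the destination port, but not insurance.
Already in the invoice (seller's account under CFR): inland to port, export clearance, origin terminal — exclude.
CIF value = CFR price + insurance = 22364.59 + 43.20 = 22407.79
Import duty = 22407.79 × 9% = 2016.70
Buyer bears: insurance 43.20 + destination terminal 693.80 + delivery 2212.32 + duty 2016.70 = 4966.02
Landed cost = invoice 22364.59 + 4966.02 = 27330.61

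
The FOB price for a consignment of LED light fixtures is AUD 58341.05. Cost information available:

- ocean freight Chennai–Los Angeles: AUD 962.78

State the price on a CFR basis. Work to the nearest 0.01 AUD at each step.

From FOB to CFR, the seller additionally bears: freight.
CFR price = 58341.05 + 962.78 = 59303.83

CFR price: AUD 59303.83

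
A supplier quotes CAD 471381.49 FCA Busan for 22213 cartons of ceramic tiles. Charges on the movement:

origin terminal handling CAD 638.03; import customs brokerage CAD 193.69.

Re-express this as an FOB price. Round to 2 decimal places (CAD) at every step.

FOB price: CAD 472019.52

Not relevant to the conversion: brokerage — on the buyer under both terms; not part of either seller's price.
From FCA to FOB, the seller additionally bears: origin terminal.
FOB price = 471381.49 + 638.03 = 472019.52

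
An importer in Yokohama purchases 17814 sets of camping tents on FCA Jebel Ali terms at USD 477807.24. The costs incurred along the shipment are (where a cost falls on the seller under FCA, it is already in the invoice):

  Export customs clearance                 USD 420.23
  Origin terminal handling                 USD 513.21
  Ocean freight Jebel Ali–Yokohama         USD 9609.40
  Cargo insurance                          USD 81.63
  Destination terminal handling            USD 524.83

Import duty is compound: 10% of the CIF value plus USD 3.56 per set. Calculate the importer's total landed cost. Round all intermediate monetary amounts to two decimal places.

Total landed cost: USD 600755.30

FCA: the seller delivers export-cleared goods to the carrier; the buyer bears costs from that point.
Already in the invoice (seller's account under FCA): export clearance — exclude.
CIF value = FCA price + origin terminal + freight + insurance = 477807.24 + 513.21 + 9609.40 + 81.63 = 488011.48
Ad valorem component: 488011.48 × 10% = 48801.15
Specific component: 17814 × 3.56 = 63417.84
Import duty = 48801.15 + 63417.84 = 112218.99
Buyer bears: origin terminal 513.21 + freight 9609.40 + insurance 81.63 + destination terminal 524.83 + duty 112218.99 = 122948.06
Landed cost = invoice 477807.24 + 122948.06 = 600755.30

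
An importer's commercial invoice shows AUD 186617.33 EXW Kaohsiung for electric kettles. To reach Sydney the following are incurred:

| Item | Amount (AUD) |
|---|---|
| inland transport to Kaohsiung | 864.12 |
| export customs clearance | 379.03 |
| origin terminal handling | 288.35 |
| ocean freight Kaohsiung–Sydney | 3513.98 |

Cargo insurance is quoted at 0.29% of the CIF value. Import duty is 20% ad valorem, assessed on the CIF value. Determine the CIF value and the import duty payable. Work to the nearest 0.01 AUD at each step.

Let C be the CIF value. C = EXW price + pre-shipment costs + freight + 0.29% × C
C − 0.29% × C = 186617.33 + 864.12 + 379.03 + 288.35 + 3513.98
0.9971 × C = 191662.81
C = 191662.81 / 0.9971 = 192220.25
Insurance premium = 0.29% × 192220.25 = 557.44
Import duty = 192220.25 × 20% = 38444.05

CIF value: AUD 192220.25; import duty: AUD 38444.05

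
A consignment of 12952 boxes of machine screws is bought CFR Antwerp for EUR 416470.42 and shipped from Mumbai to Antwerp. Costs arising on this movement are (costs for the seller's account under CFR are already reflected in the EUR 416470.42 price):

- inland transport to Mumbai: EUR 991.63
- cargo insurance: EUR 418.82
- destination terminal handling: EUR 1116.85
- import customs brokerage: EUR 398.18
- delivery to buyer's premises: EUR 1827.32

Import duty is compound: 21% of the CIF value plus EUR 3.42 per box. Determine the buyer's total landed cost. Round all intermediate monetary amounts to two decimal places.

CFR: the seller pays costs through ocean freight to the destination port, but not insurance.
Already in the invoice (seller's account under CFR): inland to port — exclude.
CIF value = CFR price + insurance = 416470.42 + 418.82 = 416889.24
Ad valorem component: 416889.24 × 21% = 87546.74
Specific component: 12952 × 3.42 = 44295.84
Import duty = 87546.74 + 44295.84 = 131842.58
Buyer bears: insurance 418.82 + destination terminal 1116.85 + brokerage 398.18 + delivery 1827.32 + duty 131842.58 = 135603.75
Landed cost = invoice 416470.42 + 135603.75 = 552074.17

Total landed cost: EUR 552074.17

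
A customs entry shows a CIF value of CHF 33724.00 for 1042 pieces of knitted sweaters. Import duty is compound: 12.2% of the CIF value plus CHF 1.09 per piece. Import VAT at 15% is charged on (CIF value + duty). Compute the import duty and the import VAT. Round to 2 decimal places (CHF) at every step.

Import duty: CHF 5250.11; import VAT: CHF 5846.12

Ad valorem component: 33724.00 × 12.2% = 4114.33
Specific component: 1042 × 1.09 = 1135.78
Import duty = 4114.33 + 1135.78 = 5250.11
VAT base = CIF + duty = 33724.00 + 5250.11 = 38974.11
Import VAT = 38974.11 × 15% = 5846.12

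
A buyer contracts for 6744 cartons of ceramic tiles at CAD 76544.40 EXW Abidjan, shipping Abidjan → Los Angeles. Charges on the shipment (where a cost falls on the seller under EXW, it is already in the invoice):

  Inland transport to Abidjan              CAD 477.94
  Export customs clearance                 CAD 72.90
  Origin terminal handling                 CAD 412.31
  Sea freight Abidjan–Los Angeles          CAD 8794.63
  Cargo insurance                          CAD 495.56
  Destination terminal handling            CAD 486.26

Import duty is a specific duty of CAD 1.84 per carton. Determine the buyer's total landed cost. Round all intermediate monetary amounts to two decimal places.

Total landed cost: CAD 99692.96

EXW: the seller makes goods available at their premises; the buyer bears all onward costs.
CIF value = EXW price + inland to port + export clearance + origin terminal + freight + insurance = 76544.40 + 477.94 + 72.90 + 412.31 + 8794.63 + 495.56 = 86797.74
Import duty = 6744 × 1.84 = 12408.96
Buyer bears: inland to port 477.94 + export clearance 72.90 + origin terminal 412.31 + freight 8794.63 + insurance 495.56 + destination terminal 486.26 + duty 12408.96 = 23148.56
Landed cost = invoice 76544.40 + 23148.56 = 99692.96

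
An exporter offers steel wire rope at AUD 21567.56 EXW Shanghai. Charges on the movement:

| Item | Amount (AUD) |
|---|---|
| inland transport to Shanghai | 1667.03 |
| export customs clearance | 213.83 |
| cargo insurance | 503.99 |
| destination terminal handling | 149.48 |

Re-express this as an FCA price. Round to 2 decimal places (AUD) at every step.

Not relevant to the conversion: insurance, destination terminal — on the buyer under both terms; not part of either seller's price.
From EXW to FCA, the seller additionally bears: inland to port, export clearance.
FCA price = 21567.56 + 1667.03 + 213.83 = 23448.42

FCA price: AUD 23448.42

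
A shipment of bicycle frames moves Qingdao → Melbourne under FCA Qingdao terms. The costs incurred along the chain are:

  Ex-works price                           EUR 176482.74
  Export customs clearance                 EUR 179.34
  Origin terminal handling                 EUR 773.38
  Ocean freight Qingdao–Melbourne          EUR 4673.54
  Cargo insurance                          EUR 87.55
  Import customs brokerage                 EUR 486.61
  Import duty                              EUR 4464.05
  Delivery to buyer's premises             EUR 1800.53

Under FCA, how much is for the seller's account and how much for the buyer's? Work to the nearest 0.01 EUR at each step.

FCA: the seller delivers export-cleared goods to the carrier; the buyer bears costs from that point.
Seller's account: goods 176482.74 + export clearance 179.34 = 176662.08
Buyer's account: origin terminal 773.38 + freight 4673.54 + insurance 87.55 + brokerage 486.61 + duty 4464.05 + delivery 1800.53 = 12285.66

Seller: EUR 176662.08; buyer: EUR 12285.66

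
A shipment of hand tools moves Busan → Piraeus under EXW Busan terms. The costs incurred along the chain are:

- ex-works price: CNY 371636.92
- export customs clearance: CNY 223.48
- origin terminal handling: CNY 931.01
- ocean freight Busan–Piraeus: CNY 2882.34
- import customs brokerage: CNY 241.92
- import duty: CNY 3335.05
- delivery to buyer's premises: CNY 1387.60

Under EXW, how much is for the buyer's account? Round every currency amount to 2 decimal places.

Buyer's account: CNY 9001.40

EXW: the seller makes goods available at their premises; the buyer bears all onward costs.
Seller's account: goods 371636.92 = 371636.92
Buyer's account: export clearance 223.48 + origin terminal 931.01 + freight 2882.34 + brokerage 241.92 + duty 3335.05 + delivery 1387.60 = 9001.40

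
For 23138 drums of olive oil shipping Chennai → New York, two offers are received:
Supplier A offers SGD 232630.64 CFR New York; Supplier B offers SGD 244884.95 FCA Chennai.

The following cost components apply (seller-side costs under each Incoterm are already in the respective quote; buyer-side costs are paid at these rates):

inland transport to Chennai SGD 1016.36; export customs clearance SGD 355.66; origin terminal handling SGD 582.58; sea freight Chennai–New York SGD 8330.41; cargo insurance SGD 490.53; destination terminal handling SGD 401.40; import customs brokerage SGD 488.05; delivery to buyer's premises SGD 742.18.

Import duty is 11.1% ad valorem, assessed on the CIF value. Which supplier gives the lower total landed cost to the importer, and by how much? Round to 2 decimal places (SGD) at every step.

Supplier A (CFR):
CIF value = CFR price + insurance = 232630.64 + 490.53 = 233121.17
Import duty = 233121.17 × 11.1% = 25876.45
Buyer bears (A): 490.53 + 401.40 + 488.05 + 742.18 = 2122.16
Landed cost (A) = invoice 232630.64 + 2122.16 + duty 25876.45 = 260629.25
Supplier B (FCA):
CIF value = FCA price + origin terminal + freight + insurance = 244884.95 + 582.58 + 8330.41 + 490.53 = 254288.47
Import duty = 254288.47 × 11.1% = 28226.02
Buyer bears (B): 582.58 + 8330.41 + 490.53 + 401.40 + 488.05 + 742.18 = 11035.15
Landed cost (B) = invoice 244884.95 + 11035.15 + duty 28226.02 = 284146.12
Difference = |260629.25 − 284146.12| = 23516.87

Supplier A is cheaper by SGD 23516.87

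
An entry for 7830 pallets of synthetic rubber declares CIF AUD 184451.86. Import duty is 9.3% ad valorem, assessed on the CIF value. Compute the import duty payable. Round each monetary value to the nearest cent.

Import duty = 184451.86 × 9.3% = 17154.02

Import duty: AUD 17154.02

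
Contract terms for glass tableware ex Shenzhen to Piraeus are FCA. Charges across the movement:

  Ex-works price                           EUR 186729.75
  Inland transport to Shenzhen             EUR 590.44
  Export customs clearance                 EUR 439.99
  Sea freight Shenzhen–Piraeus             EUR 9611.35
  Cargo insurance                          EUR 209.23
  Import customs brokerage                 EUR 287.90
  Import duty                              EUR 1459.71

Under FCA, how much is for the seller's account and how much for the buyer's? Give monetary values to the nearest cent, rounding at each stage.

Seller: EUR 187760.18; buyer: EUR 11568.19

FCA: the seller delivers export-cleared goods to the carrier; the buyer bears costs from that point.
Seller's account: goods 186729.75 + inland to port 590.44 + export clearance 439.99 = 187760.18
Buyer's account: freight 9611.35 + insurance 209.23 + brokerage 287.90 + duty 1459.71 = 11568.19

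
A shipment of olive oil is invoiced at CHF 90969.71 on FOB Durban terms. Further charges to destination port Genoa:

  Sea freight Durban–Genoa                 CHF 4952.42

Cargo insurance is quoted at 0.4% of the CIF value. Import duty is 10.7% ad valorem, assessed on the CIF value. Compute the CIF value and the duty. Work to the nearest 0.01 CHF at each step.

Let C be the CIF value. C = FOB price + freight + 0.4% × C
C − 0.4% × C = 90969.71 + 4952.42
0.996 × C = 95922.13
C = 95922.13 / 0.996 = 96307.36
Insurance premium = 0.4% × 96307.36 = 385.23
Import duty = 96307.36 × 10.7% = 10304.89

CIF value: CHF 96307.36; import duty: CHF 10304.89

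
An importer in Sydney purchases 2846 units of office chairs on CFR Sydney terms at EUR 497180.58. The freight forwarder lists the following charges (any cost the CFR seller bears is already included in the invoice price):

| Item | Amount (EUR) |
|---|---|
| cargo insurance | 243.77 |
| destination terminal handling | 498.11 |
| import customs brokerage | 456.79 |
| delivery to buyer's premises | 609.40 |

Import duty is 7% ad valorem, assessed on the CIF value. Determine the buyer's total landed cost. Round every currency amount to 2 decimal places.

CFR: the seller pays costs through ocean freight to the destination port, but not insurance.
CIF value = CFR price + insurance = 497180.58 + 243.77 = 497424.35
Import duty = 497424.35 × 7% = 34819.70
Buyer bears: insurance 243.77 + destination terminal 498.11 + brokerage 456.79 + delivery 609.40 + duty 34819.70 = 36627.77
Landed cost = invoice 497180.58 + 36627.77 = 533808.35

Total landed cost: EUR 533808.35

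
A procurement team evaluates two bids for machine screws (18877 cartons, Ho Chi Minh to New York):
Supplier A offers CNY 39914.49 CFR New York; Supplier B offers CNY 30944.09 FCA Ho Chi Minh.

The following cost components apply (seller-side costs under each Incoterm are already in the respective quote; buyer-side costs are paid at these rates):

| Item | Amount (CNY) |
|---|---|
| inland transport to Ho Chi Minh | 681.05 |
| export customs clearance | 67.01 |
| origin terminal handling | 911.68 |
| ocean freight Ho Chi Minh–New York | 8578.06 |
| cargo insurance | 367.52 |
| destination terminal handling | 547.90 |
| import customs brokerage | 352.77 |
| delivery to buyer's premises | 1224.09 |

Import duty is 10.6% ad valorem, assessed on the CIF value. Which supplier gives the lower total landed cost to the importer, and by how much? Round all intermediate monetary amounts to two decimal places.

Supplier A is cheaper by CNY 574.39

Supplier A (CFR):
CIF value = CFR price + insurance = 39914.49 + 367.52 = 40282.01
Import duty = 40282.01 × 10.6% = 4269.89
Buyer bears (A): 367.52 + 547.90 + 352.77 + 1224.09 = 2492.28
Landed cost (A) = invoice 39914.49 + 2492.28 + duty 4269.89 = 46676.66
Supplier B (FCA):
CIF value = FCA price + origin terminal + freight + insurance = 30944.09 + 911.68 + 8578.06 + 367.52 = 40801.35
Import duty = 40801.35 × 10.6% = 4324.94
Buyer bears (B): 911.68 + 8578.06 + 367.52 + 547.90 + 352.77 + 1224.09 = 11982.02
Landed cost (B) = invoice 30944.09 + 11982.02 + duty 4324.94 = 47251.05
Difference = |46676.66 − 47251.05| = 574.39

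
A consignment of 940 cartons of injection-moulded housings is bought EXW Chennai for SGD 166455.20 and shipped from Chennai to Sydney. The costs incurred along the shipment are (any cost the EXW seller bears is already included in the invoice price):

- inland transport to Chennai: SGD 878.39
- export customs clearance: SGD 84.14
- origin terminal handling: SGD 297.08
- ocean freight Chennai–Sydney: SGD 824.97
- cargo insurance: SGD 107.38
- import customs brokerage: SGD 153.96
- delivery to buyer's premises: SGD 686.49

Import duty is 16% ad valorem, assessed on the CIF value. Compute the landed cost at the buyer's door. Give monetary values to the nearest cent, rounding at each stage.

Total landed cost: SGD 196471.16

EXW: the seller makes goods available at their premises; the buyer bears all onward costs.
CIF value = EXW price + inland to port + export clearance + origin terminal + freight + insurance = 166455.20 + 878.39 + 84.14 + 297.08 + 824.97 + 107.38 = 168647.16
Import duty = 168647.16 × 16% = 26983.55
Buyer bears: inland to port 878.39 + export clearance 84.14 + origin terminal 297.08 + freight 824.97 + insurance 107.38 + brokerage 153.96 + delivery 686.49 + duty 26983.55 = 30015.96
Landed cost = invoice 166455.20 + 30015.96 = 196471.16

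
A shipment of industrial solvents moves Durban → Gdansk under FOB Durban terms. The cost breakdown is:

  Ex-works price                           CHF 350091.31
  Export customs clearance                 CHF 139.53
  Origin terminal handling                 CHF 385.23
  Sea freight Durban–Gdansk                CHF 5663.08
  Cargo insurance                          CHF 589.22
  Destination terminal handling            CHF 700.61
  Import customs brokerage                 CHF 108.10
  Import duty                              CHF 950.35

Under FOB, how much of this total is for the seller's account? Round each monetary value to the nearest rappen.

FOB: the seller bears costs until goods are on board at the origin port; the buyer bears freight, insurance and all costs thereafter.
Seller's account: goods 350091.31 + export clearance 139.53 + origin terminal 385.23 = 350616.07
Buyer's account: freight 5663.08 + insurance 589.22 + destination terminal 700.61 + brokerage 108.10 + duty 950.35 = 8011.36

Seller's account: CHF 350616.07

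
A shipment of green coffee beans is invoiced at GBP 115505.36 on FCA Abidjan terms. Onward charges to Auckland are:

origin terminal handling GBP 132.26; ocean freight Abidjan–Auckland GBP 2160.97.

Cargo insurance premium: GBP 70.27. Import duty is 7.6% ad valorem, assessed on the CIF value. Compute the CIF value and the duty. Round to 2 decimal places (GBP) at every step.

CIF = FCA price + pre-shipment costs + freight + insurance
CIF = 115505.36 + 132.26 + 2160.97 + 70.27 = 117868.86
Import duty = 117868.86 × 7.6% = 8958.03

CIF value: GBP 117868.86; import duty: GBP 8958.03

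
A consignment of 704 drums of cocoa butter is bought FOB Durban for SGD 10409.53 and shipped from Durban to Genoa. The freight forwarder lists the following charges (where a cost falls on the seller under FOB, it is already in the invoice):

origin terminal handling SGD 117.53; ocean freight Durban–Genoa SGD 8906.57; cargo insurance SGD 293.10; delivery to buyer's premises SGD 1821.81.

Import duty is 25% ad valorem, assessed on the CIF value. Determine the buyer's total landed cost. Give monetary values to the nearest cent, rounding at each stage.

Total landed cost: SGD 26333.31

FOB: the seller bears costs until goods are on board at the origin port; the buyer bears freight, insurance and all costs thereafter.
Already in the invoice (seller's account under FOB): origin terminal — exclude.
CIF value = FOB price + freight + insurance = 10409.53 + 8906.57 + 293.10 = 19609.20
Import duty = 19609.20 × 25% = 4902.30
Buyer bears: freight 8906.57 + insurance 293.10 + delivery 1821.81 + duty 4902.30 = 15923.78
Landed cost = invoice 10409.53 + 15923.78 = 26333.31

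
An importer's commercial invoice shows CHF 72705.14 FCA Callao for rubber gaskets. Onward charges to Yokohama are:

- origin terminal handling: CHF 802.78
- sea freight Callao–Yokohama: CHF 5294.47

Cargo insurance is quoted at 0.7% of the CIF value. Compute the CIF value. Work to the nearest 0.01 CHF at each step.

CIF value: CHF 79357.90

Let C be the CIF value. C = FCA price + pre-shipment costs + freight + 0.7% × C
C − 0.7% × C = 72705.14 + 802.78 + 5294.47
0.993 × C = 78802.39
C = 78802.39 / 0.993 = 79357.90
Insurance premium = 0.7% × 79357.90 = 555.51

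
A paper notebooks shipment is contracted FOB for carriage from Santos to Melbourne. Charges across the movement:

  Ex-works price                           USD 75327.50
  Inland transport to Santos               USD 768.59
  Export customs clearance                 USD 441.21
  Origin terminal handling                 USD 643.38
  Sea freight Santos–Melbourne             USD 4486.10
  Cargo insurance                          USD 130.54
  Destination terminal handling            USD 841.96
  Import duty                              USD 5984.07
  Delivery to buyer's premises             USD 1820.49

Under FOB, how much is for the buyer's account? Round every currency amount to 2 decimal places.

Buyer's account: USD 13263.16

FOB: the seller bears costs until goods are on board at the origin port; the buyer bears freight, insurance and all costs thereafter.
Seller's account: goods 75327.50 + inland to port 768.59 + export clearance 441.21 + origin terminal 643.38 = 77180.68
Buyer's account: freight 4486.10 + insurance 130.54 + destination terminal 841.96 + duty 5984.07 + delivery 1820.49 = 13263.16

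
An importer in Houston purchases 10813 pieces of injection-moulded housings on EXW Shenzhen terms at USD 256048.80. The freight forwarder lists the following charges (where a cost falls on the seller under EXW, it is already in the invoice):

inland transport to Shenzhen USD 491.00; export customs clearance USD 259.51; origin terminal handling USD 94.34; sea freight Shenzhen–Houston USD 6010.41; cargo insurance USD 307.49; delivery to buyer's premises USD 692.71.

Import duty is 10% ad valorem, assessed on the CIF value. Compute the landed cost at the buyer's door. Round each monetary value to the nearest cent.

Total landed cost: USD 290225.42

EXW: the seller makes goods available at their premises; the buyer bears all onward costs.
CIF value = EXW price + inland to port + export clearance + origin terminal + freight + insurance = 256048.80 + 491.00 + 259.51 + 94.34 + 6010.41 + 307.49 = 263211.55
Import duty = 263211.55 × 10% = 26321.16
Buyer bears: inland to port 491.00 + export clearance 259.51 + origin terminal 94.34 + freight 6010.41 + insurance 307.49 + delivery 692.71 + duty 26321.16 = 34176.62
Landed cost = invoice 256048.80 + 34176.62 = 290225.42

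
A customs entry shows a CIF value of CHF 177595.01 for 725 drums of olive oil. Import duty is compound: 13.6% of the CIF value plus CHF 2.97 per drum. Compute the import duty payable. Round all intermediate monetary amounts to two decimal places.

Import duty: CHF 26306.17

Ad valorem component: 177595.01 × 13.6% = 24152.92
Specific component: 725 × 2.97 = 2153.25
Import duty = 24152.92 + 2153.25 = 26306.17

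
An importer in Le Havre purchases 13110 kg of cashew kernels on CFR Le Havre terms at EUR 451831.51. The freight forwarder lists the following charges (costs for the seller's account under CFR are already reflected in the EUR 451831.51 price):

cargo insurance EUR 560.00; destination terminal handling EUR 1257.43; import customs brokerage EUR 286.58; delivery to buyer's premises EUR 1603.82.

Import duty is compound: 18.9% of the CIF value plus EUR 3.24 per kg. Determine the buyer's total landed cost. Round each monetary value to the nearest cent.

Total landed cost: EUR 583517.74

CFR: the seller pays costs through ocean freight to the destination port, but not insurance.
CIF value = CFR price + insurance = 451831.51 + 560.00 = 452391.51
Ad valorem component: 452391.51 × 18.9% = 85502.00
Specific component: 13110 × 3.24 = 42476.40
Import duty = 85502.00 + 42476.40 = 127978.40
Buyer bears: insurance 560.00 + destination terminal 1257.43 + brokerage 286.58 + delivery 1603.82 + duty 127978.40 = 131686.23
Landed cost = invoice 451831.51 + 131686.23 = 583517.74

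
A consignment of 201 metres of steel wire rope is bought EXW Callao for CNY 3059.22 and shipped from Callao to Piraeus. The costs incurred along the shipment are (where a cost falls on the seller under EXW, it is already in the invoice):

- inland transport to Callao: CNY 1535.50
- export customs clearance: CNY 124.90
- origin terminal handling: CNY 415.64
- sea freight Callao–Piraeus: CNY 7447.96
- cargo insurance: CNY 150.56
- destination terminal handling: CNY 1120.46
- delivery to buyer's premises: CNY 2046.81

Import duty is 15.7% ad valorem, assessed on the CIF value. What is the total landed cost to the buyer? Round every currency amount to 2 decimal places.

Total landed cost: CNY 17900.25

EXW: the seller makes goods available at their premises; the buyer bears all onward costs.
CIF value = EXW price + inland to port + export clearance + origin terminal + freight + insurance = 3059.22 + 1535.50 + 124.90 + 415.64 + 7447.96 + 150.56 = 12733.78
Import duty = 12733.78 × 15.7% = 1999.20
Buyer bears: inland to port 1535.50 + export clearance 124.90 + origin terminal 415.64 + freight 7447.96 + insurance 150.56 + destination terminal 1120.46 + delivery 2046.81 + duty 1999.20 = 14841.03
Landed cost = invoice 3059.22 + 14841.03 = 17900.25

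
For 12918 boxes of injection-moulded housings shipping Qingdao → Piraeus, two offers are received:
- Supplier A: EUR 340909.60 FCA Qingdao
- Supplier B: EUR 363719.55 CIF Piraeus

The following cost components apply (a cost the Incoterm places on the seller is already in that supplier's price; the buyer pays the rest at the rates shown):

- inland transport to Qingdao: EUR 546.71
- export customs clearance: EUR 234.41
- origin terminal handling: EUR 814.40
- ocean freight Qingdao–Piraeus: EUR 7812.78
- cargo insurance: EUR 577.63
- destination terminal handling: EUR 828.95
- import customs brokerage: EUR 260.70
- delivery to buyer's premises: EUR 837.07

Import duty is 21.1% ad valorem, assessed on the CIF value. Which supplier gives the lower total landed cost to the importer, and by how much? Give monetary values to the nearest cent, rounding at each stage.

Supplier A is cheaper by EUR 16475.83

Supplier A (FCA):
CIF value = FCA price + origin terminal + freight + insurance = 340909.60 + 814.40 + 7812.78 + 577.63 = 350114.41
Import duty = 350114.41 × 21.1% = 73874.14
Buyer bears (A): 814.40 + 7812.78 + 577.63 + 828.95 + 260.70 + 837.07 = 11131.53
Landed cost (A) = invoice 340909.60 + 11131.53 + duty 73874.14 = 425915.27
Supplier B (CIF):
The CIF price already equals the CIF value: 363719.55
Import duty = 363719.55 × 21.1% = 76744.83
Buyer bears (B): 828.95 + 260.70 + 837.07 = 1926.72
Landed cost (B) = invoice 363719.55 + 1926.72 + duty 76744.83 = 442391.10
Difference = |425915.27 − 442391.10| = 16475.83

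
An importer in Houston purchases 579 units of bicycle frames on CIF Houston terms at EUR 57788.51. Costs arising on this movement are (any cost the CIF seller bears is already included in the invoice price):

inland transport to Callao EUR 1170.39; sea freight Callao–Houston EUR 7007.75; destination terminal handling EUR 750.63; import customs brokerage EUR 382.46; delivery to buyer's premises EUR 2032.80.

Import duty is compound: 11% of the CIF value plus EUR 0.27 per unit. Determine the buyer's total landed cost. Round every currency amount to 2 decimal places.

Total landed cost: EUR 67467.47

CIF: the seller pays costs through ocean freight and marine insurance to the destination port.
Already in the invoice (seller's account under CIF): inland to port, freight — exclude.
The CIF price already equals the CIF value: 57788.51
Ad valorem component: 57788.51 × 11% = 6356.74
Specific component: 579 × 0.27 = 156.33
Import duty = 6356.74 + 156.33 = 6513.07
Buyer bears: destination terminal 750.63 + brokerage 382.46 + delivery 2032.80 + duty 6513.07 = 9678.96
Landed cost = invoice 57788.51 + 9678.96 = 67467.47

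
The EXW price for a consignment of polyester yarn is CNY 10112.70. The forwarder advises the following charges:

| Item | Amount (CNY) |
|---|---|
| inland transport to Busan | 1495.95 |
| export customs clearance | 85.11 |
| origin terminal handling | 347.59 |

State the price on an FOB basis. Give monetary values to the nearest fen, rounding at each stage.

From EXW to FOB, the seller additionally bears: inland to port, export clearance, origin terminal.
FOB price = 10112.70 + 1495.95 + 85.11 + 347.59 = 12041.35

FOB price: CNY 12041.35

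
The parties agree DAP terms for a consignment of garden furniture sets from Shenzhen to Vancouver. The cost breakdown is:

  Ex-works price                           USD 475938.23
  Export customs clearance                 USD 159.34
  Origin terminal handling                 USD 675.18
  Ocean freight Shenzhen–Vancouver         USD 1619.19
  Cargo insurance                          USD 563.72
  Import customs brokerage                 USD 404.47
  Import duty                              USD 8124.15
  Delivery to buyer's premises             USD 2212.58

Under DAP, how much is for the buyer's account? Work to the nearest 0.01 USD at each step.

Buyer's account: USD 8528.62

DAP: the seller bears all costs to the named destination except import duty and clearance.
Seller's account: goods 475938.23 + export clearance 159.34 + origin terminal 675.18 + freight 1619.19 + insurance 563.72 + delivery 2212.58 = 481168.24
Buyer's account: brokerage 404.47 + duty 8124.15 = 8528.62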